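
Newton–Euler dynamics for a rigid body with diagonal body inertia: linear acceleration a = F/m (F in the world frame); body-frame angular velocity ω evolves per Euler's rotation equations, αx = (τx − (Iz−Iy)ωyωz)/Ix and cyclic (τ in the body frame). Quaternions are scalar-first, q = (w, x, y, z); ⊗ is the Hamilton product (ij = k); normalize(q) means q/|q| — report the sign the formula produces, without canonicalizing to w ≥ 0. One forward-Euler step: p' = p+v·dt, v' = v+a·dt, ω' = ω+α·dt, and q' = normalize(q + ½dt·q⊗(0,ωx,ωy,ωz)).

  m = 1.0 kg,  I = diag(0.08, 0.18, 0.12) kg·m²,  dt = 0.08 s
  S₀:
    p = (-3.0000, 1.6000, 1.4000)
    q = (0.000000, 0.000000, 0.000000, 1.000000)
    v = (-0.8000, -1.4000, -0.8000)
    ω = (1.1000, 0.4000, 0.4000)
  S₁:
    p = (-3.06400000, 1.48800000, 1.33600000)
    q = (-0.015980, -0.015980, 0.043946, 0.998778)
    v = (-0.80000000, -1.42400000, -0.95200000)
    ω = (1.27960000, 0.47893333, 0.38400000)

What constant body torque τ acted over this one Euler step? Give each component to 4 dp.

τ = (0.1700, 0.1600, 0.0200)

Δω = ω₁−ω₀ = (0.17960000, 0.07893333, -0.01600000)
gyro term ω₀×Iω₀ = (-0.0096, -0.0176, 0.0440)
applied torque τ = (0.1700, 0.1600, 0.0200)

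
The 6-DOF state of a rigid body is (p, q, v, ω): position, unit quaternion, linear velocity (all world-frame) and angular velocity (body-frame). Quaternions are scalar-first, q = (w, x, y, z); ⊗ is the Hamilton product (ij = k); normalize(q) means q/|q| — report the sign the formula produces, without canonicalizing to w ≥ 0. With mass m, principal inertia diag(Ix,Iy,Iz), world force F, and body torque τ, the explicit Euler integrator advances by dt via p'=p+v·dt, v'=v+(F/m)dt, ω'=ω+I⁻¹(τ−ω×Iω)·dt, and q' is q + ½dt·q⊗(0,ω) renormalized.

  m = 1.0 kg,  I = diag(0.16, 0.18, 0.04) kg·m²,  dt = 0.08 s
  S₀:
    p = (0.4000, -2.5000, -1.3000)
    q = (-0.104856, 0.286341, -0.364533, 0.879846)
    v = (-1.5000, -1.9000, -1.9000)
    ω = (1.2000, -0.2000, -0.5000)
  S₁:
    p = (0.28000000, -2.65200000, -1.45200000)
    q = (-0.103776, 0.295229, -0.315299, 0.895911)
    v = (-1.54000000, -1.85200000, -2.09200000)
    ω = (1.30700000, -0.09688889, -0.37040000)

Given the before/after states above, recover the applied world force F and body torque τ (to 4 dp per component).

ω₁ − ω₀ = (0.10700000, 0.10311111, 0.12960000)
τ = I·(Δω/dt) + ω₀×(Iω₀) = (0.2000, 0.1600, 0.0600)
velocity change Δv = (-0.04000000, 0.04800000, -0.19200000)
applied force F = (-0.5000, 0.6000, -2.4000)

F = (-0.5000, 0.6000, -2.4000)
τ = (0.2000, 0.1600, 0.0600)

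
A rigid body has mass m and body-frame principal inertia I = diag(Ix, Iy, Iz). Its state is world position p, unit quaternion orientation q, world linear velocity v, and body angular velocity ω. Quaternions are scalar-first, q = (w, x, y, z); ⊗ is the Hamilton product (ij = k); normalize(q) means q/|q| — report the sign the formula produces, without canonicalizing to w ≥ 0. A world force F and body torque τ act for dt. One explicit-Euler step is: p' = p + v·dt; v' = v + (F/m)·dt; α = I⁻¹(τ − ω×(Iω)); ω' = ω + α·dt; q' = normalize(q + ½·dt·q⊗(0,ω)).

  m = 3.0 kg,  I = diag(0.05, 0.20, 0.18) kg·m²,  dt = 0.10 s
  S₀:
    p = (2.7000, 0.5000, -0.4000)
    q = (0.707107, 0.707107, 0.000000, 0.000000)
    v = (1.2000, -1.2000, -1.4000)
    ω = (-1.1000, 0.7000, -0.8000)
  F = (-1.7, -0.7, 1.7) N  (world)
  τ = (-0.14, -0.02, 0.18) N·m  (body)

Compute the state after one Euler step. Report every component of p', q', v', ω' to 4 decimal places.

p' = (2.8200, 0.3800, -0.5400)
q' = (0.7438, 0.6663, 0.0529, -0.0035)
v' = (1.1433, -1.2233, -1.3433)
ω' = (-1.4024, 0.7472, -0.6358)

p + v·dt = (2.8200, 0.3800, -0.5400)
new velocity v' = (1.1433, -1.2233, -1.3433)
α = I⁻¹(τ − ω×Iω) = (-3.0240, 0.4720, 1.6417)
ω' = ω + α·dt = (-1.4024, 0.7472, -0.6358)
q⊗(0,ω) = (0.7778177, -0.7778177, 1.0606605, -0.0707107)
updated quaternion q' = (0.7438, 0.6663, 0.0529, -0.0035)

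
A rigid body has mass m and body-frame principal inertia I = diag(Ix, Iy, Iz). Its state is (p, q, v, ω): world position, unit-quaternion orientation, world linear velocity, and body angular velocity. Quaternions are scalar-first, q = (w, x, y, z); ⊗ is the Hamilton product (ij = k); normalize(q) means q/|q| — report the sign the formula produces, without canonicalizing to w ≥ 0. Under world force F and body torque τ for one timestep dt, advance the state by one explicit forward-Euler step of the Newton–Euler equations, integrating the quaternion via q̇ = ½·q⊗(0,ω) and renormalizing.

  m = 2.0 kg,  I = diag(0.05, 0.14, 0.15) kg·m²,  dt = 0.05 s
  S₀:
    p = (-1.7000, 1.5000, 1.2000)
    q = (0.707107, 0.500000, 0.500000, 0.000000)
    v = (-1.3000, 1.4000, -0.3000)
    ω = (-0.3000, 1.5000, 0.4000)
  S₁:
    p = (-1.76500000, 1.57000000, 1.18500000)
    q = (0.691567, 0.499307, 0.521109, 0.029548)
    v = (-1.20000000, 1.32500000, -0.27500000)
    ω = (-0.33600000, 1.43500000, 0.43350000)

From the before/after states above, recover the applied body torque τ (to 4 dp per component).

Δω = ω₁−ω₀ = (-0.03600000, -0.06500000, 0.03350000)
ω₀×(Iω₀) = (0.0060, 0.0120, -0.0405)
applied torque τ = (-0.0300, -0.1700, 0.0600)

τ = (-0.0300, -0.1700, 0.0600)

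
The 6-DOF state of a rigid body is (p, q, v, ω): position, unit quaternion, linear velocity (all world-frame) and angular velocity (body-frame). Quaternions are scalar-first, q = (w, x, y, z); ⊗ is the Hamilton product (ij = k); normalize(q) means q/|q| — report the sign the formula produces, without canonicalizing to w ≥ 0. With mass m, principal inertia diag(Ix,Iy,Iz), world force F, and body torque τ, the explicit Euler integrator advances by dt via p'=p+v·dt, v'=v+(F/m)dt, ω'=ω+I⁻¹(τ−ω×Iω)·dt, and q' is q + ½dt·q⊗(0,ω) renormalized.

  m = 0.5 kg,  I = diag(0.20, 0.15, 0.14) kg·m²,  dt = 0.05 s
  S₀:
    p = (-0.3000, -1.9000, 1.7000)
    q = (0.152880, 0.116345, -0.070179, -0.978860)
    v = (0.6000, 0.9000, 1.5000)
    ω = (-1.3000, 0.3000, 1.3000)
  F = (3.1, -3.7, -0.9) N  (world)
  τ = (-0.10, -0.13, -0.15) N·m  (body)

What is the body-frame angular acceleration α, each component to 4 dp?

ω×(Iω) gyroscopic = (-0.0039, -0.1014, 0.0195)
angular accel α = (-0.4805, -0.1907, -1.2107)

α = (-0.4805, -0.1907, -1.2107)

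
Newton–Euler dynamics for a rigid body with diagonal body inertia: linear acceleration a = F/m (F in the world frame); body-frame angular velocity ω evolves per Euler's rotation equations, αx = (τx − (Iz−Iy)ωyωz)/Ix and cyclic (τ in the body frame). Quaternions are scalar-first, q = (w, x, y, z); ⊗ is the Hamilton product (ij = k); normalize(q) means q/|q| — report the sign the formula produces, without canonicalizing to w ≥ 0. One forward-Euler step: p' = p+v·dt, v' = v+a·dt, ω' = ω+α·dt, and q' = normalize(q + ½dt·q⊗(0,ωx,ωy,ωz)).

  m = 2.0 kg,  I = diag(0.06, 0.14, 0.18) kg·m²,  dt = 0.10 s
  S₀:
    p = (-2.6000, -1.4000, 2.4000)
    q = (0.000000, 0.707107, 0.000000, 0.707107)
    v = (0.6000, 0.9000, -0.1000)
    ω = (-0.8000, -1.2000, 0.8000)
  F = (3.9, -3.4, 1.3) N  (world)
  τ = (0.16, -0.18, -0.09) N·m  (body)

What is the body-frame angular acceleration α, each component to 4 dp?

α = (3.3067, -1.8343, -0.9267)

ω×(Iω) gyroscopic = (-0.0384, 0.0768, 0.0768)
α = I⁻¹(τ − ω×Iω) = (3.3067, -1.8343, -0.9267)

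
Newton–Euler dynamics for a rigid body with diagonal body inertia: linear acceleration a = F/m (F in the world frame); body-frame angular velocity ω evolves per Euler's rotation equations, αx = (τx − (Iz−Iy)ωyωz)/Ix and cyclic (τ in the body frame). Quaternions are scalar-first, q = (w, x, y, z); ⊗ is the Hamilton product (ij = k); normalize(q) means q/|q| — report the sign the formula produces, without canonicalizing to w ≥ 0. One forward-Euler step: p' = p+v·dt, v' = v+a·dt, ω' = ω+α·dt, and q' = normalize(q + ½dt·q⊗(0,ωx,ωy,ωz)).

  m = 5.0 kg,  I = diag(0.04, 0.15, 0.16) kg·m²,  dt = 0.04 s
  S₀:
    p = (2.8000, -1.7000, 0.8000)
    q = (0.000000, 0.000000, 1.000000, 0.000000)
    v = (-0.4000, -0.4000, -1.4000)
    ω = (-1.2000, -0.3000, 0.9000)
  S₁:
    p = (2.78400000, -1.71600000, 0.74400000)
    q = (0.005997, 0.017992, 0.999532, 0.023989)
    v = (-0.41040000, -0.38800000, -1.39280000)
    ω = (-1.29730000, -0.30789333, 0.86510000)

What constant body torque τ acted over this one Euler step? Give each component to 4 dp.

τ = (-0.1000, 0.1000, -0.1000)

rate change Δω = (-0.09730000, -0.00789333, -0.03490000)
ω₀×(Iω₀) = (-0.0027, 0.1296, 0.0396)
τ = I·(Δω/dt) + ω₀×(Iω₀) = (-0.1000, 0.1000, -0.1000)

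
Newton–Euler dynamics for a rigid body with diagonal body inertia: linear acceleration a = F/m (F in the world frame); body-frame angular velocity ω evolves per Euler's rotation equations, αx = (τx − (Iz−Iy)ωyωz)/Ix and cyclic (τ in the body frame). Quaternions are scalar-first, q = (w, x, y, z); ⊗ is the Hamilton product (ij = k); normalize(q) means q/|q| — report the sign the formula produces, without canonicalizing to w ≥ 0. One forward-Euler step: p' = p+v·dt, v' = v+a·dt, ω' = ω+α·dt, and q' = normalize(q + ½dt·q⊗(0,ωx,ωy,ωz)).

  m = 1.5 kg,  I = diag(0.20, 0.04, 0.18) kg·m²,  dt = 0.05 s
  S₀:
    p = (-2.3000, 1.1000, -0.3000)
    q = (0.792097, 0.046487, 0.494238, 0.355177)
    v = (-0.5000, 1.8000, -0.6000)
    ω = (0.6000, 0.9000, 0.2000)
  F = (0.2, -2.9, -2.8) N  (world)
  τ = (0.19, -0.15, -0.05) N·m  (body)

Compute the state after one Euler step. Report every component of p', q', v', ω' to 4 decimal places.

p' = (-2.3250, 1.1900, -0.3300)
q' = (0.7782, 0.0528, 0.5170, 0.3526)
v' = (-0.4933, 1.7033, -0.6933)
ω' = (0.6412, 0.7095, 0.2101)

(τ − ω×Iω)/I = (0.8240, -3.8100, 0.2022)
ω + α·dt = (0.6412, 0.7095, 0.2101)
2q̇ = q⊗(0,ω) = (-0.5437418, 0.2544465, 0.9166961, -0.0962851)
q' = normalize(q + ½dt·q⊗(0,ω)) = (0.7782, 0.0528, 0.5170, 0.3526)
p' = p + v·dt = (-2.3250, 1.1900, -0.3300)
new velocity v' = (-0.4933, 1.7033, -0.6933)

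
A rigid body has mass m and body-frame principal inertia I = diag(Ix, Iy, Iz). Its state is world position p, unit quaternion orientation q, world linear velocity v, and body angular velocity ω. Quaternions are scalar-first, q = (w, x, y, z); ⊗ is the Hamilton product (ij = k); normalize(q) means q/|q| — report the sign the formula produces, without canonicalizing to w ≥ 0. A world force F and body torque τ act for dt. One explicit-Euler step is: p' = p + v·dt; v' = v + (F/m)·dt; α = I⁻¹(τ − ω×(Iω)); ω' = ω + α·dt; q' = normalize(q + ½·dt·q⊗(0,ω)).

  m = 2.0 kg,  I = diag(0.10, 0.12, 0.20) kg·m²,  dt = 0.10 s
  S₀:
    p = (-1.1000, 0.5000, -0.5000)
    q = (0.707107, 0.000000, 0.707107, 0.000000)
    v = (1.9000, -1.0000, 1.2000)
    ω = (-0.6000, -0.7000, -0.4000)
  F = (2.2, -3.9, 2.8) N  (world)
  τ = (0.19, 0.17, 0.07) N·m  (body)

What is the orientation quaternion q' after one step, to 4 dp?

2q̇ = q⊗(0,ω) = (0.4949749, -0.7071070, -0.4949749, 0.1414214)
updated quaternion q' = (0.7309, -0.0353, 0.6815, 0.0071)

q' = (0.7309, -0.0353, 0.6815, 0.0071)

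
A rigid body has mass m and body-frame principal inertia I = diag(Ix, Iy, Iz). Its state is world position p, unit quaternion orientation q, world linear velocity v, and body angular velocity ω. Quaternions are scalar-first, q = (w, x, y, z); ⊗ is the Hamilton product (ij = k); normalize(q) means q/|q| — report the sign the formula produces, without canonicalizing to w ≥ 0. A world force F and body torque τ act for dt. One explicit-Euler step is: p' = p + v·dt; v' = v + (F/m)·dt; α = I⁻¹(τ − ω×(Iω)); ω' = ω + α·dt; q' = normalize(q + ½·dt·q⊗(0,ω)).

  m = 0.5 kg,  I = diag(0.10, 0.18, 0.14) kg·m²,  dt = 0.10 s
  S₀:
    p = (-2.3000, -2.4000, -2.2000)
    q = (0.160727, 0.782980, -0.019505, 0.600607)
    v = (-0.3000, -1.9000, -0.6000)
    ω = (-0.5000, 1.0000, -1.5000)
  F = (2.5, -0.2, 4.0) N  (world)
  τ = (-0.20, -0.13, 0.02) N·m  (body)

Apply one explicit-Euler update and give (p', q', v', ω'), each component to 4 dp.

p' = (-2.3300, -2.5900, -2.2600)
q' = (0.2253, 0.7471, 0.0321, 0.6245)
v' = (0.2000, -1.9400, 0.2000)
ω' = (-0.7600, 0.9444, -1.4571)

ω×(Iω) gyroscopic = (0.0600, -0.0300, -0.0400)
angular accel α = (-2.6000, -0.5556, 0.4286)
new body rate ω' = (-0.7600, 0.9444, -1.4571)
Hamilton product q⊗(0,ω) = (1.3119055, -0.6517130, 1.0348935, 0.5321370)
updated quaternion q' = (0.2253, 0.7471, 0.0321, 0.6245)
a = (5.0000, -0.4000, 8.0000)
p' = p + v·dt = (-2.3300, -2.5900, -2.2600)
v' = v + a·dt = (0.2000, -1.9400, 0.2000)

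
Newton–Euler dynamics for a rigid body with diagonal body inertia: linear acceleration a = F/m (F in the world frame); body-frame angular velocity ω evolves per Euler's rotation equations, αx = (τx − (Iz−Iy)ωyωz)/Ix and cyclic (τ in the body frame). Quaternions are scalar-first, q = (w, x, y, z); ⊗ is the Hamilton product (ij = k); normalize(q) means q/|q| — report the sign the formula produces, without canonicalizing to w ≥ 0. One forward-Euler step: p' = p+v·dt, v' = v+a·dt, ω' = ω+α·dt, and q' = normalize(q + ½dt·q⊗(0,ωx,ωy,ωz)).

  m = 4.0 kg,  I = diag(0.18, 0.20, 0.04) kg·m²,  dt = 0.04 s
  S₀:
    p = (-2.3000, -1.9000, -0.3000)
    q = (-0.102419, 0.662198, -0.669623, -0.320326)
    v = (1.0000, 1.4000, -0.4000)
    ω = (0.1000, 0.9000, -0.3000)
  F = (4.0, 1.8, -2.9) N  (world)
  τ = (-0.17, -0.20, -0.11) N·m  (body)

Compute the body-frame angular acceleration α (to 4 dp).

ω×(Iω) gyroscopic = (0.0432, -0.0042, 0.0018)
(τ − ω×Iω)/I = (-1.1844, -0.9790, -2.7950)

α = (-1.1844, -0.9790, -2.7950)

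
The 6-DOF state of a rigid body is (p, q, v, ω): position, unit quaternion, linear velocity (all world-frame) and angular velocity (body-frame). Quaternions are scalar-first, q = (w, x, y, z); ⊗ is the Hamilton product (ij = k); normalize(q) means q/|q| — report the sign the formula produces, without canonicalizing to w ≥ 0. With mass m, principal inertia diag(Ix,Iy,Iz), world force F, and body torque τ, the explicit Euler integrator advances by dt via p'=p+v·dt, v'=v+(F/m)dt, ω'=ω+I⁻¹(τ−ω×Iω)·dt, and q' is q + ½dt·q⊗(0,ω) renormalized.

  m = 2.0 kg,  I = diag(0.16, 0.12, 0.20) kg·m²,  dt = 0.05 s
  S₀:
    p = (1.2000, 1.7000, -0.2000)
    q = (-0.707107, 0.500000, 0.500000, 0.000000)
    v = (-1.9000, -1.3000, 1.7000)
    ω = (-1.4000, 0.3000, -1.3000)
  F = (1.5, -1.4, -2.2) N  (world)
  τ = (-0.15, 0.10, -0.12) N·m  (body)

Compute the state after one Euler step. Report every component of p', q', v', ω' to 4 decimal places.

new position p' = (1.1050, 1.6350, -0.1150)
v + (F/m)dt = (-1.8625, -1.3350, 1.6450)
(τ − ω×Iω)/I = (-0.7425, 1.4400, -0.6840)
ω + α·dt = (-1.4371, 0.3720, -1.3342)
q⊗(0,ω) = (0.5500000, 0.3399498, 0.4378679, 1.7692391)
q + ½dt·q⊗(0,ω), renormalized = (-0.6925, 0.5079, 0.5104, 0.0442)

p' = (1.1050, 1.6350, -0.1150)
q' = (-0.6925, 0.5079, 0.5104, 0.0442)
v' = (-1.8625, -1.3350, 1.6450)
ω' = (-1.4371, 0.3720, -1.3342)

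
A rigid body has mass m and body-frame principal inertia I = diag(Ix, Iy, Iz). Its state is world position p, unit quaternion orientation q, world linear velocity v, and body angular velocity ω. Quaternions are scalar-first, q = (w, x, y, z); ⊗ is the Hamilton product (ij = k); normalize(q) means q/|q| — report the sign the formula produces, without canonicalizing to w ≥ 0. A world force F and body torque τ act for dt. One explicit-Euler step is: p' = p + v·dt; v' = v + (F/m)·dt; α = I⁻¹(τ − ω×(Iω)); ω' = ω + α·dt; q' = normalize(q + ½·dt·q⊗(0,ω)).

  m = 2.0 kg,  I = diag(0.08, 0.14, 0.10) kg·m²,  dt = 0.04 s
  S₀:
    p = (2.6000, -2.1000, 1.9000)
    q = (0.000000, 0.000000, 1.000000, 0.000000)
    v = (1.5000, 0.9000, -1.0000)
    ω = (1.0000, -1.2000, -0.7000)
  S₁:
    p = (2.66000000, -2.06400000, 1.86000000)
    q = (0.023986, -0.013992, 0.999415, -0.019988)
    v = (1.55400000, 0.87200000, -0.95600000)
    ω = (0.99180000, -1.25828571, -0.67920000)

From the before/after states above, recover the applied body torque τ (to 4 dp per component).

Δω = ω₁−ω₀ = (-0.00820000, -0.05828571, 0.02080000)
applied torque τ = (-0.0500, -0.1900, -0.0200)

τ = (-0.0500, -0.1900, -0.0200)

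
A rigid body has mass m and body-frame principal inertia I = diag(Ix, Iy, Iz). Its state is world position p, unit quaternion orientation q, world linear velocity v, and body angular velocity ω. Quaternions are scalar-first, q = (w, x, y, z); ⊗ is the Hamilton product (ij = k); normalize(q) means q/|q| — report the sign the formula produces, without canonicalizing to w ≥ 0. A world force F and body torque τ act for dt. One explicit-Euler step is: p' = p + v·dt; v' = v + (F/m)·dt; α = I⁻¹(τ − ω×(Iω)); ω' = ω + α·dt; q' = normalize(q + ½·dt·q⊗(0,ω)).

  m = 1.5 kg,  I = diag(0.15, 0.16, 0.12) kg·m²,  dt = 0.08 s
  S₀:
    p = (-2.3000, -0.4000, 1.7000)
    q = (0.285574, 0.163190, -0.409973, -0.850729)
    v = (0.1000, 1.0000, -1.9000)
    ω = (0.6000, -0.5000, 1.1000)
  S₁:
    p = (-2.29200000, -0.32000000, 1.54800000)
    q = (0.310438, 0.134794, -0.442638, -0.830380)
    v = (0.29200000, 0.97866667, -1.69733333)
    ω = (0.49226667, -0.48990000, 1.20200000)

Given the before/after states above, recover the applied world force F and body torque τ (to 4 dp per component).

F = (3.6000, -0.4000, 3.8000)
τ = (-0.1800, 0.0400, 0.1500)

ω₁ − ω₀ = (-0.10773333, 0.01010000, 0.10200000)
ω₀×(Iω₀) = (0.0220, 0.0198, -0.0030)
applied torque τ = (-0.1800, 0.0400, 0.1500)
velocity change Δv = (0.19200000, -0.02133333, 0.20266667)
F = m·Δv/dt = (3.6000, -0.4000, 3.8000)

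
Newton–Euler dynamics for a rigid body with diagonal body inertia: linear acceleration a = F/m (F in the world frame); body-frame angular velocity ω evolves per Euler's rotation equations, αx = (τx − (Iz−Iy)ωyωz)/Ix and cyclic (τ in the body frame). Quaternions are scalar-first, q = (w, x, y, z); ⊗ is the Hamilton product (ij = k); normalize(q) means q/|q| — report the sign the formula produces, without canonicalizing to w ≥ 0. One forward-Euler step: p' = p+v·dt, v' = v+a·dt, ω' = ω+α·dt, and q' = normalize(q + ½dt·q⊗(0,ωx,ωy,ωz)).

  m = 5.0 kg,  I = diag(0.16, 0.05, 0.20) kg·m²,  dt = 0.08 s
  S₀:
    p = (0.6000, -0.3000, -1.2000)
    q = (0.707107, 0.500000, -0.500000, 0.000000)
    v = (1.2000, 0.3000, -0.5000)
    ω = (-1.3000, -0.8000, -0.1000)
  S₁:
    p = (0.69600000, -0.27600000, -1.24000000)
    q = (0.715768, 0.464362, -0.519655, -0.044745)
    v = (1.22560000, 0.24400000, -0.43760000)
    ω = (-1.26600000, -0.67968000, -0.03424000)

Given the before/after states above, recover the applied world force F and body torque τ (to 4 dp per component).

F = (1.6000, -3.5000, 3.9000)
τ = (0.0800, 0.0700, 0.0500)

ω₁ − ω₀ = (0.03400000, 0.12032000, 0.06576000)
I·α + gyro = (0.0800, 0.0700, 0.0500)
Δv = v₁−v₀ = (0.02560000, -0.05600000, 0.06240000)
F = m·Δv/dt = (1.6000, -3.5000, 3.9000)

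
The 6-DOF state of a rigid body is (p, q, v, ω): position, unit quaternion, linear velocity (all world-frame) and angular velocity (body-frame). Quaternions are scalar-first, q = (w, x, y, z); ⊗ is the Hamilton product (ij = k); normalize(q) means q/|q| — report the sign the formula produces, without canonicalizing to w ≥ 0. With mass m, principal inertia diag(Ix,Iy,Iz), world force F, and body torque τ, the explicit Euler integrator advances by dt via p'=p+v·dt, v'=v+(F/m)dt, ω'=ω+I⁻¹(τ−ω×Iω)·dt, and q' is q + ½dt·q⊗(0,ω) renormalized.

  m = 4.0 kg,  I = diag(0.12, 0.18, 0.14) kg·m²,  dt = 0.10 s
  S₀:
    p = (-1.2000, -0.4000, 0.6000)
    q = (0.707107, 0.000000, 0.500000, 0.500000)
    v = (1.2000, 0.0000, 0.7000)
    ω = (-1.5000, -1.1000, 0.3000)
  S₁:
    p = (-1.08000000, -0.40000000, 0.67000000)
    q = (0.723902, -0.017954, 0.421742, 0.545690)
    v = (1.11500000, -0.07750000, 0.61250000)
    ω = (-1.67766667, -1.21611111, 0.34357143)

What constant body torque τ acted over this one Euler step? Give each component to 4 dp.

τ = (-0.2000, -0.2000, 0.1600)

Δω = ω₁−ω₀ = (-0.17766667, -0.11611111, 0.04357143)
precession coupling = (0.0132, 0.0090, 0.0990)
applied torque τ = (-0.2000, -0.2000, 0.1600)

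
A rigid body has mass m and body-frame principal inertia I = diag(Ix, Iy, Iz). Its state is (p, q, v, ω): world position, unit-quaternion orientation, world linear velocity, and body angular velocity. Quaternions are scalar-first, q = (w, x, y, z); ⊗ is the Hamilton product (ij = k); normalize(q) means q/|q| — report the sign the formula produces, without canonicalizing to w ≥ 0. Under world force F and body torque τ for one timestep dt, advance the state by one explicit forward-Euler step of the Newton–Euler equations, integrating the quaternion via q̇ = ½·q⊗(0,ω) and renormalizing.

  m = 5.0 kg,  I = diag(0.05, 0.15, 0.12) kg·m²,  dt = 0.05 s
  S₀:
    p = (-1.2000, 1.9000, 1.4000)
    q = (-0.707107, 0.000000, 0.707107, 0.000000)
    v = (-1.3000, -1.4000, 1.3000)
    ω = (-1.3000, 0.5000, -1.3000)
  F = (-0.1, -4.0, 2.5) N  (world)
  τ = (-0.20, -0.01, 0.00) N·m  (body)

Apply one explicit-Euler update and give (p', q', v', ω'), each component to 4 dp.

angular accel α = (-4.3900, 0.7220, 0.5417)
ω' = ω + α·dt = (-1.5195, 0.5361, -1.2729)
q⊗(0,ω) = (-0.3535535, 0.0000000, -0.3535535, 1.8384782)
q + ½dt·q⊗(0,ω), renormalized = (-0.7151, 0.0000, 0.6975, 0.0459)
linear accel F/m = (-0.0200, -0.8000, 0.5000)
new position p' = (-1.2650, 1.8300, 1.4650)
v + (F/m)dt = (-1.3010, -1.4400, 1.3250)

p' = (-1.2650, 1.8300, 1.4650)
q' = (-0.7151, 0.0000, 0.6975, 0.0459)
v' = (-1.3010, -1.4400, 1.3250)
ω' = (-1.5195, 0.5361, -1.2729)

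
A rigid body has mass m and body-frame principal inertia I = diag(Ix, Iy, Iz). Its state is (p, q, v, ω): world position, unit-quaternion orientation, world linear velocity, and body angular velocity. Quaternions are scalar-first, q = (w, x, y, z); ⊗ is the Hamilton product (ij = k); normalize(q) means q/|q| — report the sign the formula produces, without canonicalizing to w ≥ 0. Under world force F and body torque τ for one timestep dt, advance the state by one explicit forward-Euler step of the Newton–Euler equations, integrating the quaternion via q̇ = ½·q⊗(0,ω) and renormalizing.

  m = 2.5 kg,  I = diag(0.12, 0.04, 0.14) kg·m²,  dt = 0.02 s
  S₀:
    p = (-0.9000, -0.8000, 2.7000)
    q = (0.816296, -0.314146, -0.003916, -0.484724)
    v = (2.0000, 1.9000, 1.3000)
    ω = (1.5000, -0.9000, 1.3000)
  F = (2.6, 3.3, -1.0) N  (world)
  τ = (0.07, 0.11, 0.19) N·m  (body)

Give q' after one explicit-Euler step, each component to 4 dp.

q' = (0.8271, -0.3062, -0.0144, -0.4711)

Hamilton product q⊗(0,ω) = (1.0978358, 0.7831016, -1.0533626, 1.3497902)
updated quaternion q' = (0.8271, -0.3062, -0.0144, -0.4711)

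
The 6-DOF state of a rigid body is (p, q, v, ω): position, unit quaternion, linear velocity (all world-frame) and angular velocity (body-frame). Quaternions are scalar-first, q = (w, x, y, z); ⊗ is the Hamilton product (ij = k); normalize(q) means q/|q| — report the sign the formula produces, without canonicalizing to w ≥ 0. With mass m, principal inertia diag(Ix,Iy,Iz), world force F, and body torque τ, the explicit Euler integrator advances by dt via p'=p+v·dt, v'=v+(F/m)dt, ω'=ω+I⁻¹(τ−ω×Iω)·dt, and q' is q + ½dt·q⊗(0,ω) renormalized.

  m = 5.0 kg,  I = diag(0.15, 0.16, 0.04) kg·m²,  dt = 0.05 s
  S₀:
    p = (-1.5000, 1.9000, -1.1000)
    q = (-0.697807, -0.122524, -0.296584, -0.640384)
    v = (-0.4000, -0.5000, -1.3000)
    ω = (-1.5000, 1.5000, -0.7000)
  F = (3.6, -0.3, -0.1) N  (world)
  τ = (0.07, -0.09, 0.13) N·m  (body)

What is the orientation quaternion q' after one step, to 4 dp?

q' = (-0.7014, -0.0670, -0.3004, -0.6429)

Hamilton product q⊗(0,ω) = (-0.1871788, 2.2148953, -0.1719013, -0.1401971)
updated quaternion q' = (-0.7014, -0.0670, -0.3004, -0.6429)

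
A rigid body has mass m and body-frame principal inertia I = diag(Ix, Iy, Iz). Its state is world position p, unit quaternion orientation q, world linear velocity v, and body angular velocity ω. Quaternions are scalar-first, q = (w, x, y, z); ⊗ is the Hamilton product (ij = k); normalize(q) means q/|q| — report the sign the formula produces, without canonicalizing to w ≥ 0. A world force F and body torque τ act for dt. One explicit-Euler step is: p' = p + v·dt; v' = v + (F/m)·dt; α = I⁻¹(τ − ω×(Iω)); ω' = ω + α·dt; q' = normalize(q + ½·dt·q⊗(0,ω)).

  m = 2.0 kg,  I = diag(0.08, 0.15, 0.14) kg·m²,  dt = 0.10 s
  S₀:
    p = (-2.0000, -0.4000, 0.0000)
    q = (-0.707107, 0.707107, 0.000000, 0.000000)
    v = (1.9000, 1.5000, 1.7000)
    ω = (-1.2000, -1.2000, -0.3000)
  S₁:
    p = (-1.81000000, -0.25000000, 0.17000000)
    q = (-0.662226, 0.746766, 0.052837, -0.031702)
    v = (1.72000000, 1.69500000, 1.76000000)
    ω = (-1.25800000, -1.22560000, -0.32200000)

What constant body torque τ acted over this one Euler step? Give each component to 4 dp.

Δω = ω₁−ω₀ = (-0.05800000, -0.02560000, -0.02200000)
precession coupling = (-0.0036, -0.0216, 0.1008)
applied torque τ = (-0.0500, -0.0600, 0.0700)

τ = (-0.0500, -0.0600, 0.0700)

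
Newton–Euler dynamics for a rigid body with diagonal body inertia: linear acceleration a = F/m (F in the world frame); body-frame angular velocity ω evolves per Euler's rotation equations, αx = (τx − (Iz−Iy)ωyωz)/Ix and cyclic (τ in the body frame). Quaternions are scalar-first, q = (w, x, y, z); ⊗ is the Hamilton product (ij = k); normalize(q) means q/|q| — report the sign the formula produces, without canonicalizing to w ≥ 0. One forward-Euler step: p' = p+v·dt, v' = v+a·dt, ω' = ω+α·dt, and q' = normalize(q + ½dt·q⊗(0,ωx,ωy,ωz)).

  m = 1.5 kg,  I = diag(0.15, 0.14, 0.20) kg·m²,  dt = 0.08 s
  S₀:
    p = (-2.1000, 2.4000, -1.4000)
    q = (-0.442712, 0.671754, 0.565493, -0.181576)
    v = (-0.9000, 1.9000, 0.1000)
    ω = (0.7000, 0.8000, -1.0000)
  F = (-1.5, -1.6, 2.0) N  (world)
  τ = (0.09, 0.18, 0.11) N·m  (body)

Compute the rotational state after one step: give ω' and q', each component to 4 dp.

ω' = (0.7736, 0.8829, -0.9538)
q' = (-0.4861, 0.6415, 0.5721, -0.1579)

angular accel α = (0.9200, 1.0357, 0.5780)
ω + α·dt = (0.7736, 0.8829, -0.9538)
Hamilton product q⊗(0,ω) = (-1.1041982, -0.7301306, 0.1904812, 0.5842701)
q + ½dt·q⊗(0,ω), renormalized = (-0.4861, 0.6415, 0.5721, -0.1579)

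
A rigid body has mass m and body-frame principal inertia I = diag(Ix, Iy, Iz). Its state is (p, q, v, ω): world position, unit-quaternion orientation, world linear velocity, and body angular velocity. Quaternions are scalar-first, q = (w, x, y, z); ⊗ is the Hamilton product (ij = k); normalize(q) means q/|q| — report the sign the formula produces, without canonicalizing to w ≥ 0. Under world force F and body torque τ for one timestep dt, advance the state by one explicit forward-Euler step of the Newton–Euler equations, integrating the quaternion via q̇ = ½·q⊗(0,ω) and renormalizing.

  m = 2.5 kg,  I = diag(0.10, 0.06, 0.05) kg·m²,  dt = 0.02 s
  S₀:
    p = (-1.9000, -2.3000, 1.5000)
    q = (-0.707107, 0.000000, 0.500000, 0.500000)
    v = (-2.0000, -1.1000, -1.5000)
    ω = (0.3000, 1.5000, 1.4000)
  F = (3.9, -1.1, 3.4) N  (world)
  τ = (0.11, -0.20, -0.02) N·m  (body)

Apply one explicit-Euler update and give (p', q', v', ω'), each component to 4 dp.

p + v·dt = (-1.9400, -2.3220, 1.4700)
new velocity v' = (-1.9688, -1.1088, -1.4728)
precession coupling ω×(Iω) = (-0.0210, 0.0210, -0.0180)
(τ − ω×Iω)/I = (1.3100, -3.6833, -0.0400)
ω' = ω + α·dt = (0.3262, 1.4263, 1.3992)
q⊗(0,ω) = (-1.4500000, -0.2621321, -0.9106605, -1.1399498)
q + ½dt·q⊗(0,ω), renormalized = (-0.7215, -0.0026, 0.4908, 0.4885)

p' = (-1.9400, -2.3220, 1.4700)
q' = (-0.7215, -0.0026, 0.4908, 0.4885)
v' = (-1.9688, -1.1088, -1.4728)
ω' = (0.3262, 1.4263, 1.3992)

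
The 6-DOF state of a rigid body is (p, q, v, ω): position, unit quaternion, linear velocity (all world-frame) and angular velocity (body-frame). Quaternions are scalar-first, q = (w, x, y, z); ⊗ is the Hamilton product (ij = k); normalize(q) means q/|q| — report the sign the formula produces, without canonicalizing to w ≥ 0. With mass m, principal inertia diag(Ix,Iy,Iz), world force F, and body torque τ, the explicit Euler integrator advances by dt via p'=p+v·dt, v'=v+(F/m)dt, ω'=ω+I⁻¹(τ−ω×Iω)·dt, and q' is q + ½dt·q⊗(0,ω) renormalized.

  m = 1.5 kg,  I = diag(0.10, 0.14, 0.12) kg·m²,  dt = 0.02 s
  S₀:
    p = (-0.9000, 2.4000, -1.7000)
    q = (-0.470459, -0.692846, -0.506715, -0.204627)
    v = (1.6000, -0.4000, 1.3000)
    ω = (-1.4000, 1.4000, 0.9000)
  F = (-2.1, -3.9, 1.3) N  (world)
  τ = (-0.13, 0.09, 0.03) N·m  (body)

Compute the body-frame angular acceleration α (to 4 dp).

ω×(Iω) gyroscopic = (-0.0252, 0.0252, -0.0784)
angular accel α = (-1.0480, 0.4629, 0.9033)

α = (-1.0480, 0.4629, 0.9033)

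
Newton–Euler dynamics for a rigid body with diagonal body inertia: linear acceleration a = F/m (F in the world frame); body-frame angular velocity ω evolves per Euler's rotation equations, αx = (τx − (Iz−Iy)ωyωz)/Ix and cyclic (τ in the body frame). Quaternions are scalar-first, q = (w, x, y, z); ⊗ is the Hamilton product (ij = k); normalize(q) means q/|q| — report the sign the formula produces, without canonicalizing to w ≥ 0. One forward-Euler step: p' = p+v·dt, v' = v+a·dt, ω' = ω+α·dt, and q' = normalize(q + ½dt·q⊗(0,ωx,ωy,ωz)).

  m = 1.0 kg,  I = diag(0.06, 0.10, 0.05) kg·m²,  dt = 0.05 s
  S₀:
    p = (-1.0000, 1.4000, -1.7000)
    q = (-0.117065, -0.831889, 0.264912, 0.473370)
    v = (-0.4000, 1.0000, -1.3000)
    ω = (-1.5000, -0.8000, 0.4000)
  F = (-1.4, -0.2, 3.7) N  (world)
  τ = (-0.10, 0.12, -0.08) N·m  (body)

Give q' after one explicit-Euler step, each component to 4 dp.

q' = (-0.1476, -0.8146, 0.2576, 0.4983)

Hamilton product q⊗(0,ω) = (-1.2252519, 0.6602583, -0.2836474, 1.0160532)
q + ½dt·q⊗(0,ω), renormalized = (-0.1476, -0.8146, 0.2576, 0.4983)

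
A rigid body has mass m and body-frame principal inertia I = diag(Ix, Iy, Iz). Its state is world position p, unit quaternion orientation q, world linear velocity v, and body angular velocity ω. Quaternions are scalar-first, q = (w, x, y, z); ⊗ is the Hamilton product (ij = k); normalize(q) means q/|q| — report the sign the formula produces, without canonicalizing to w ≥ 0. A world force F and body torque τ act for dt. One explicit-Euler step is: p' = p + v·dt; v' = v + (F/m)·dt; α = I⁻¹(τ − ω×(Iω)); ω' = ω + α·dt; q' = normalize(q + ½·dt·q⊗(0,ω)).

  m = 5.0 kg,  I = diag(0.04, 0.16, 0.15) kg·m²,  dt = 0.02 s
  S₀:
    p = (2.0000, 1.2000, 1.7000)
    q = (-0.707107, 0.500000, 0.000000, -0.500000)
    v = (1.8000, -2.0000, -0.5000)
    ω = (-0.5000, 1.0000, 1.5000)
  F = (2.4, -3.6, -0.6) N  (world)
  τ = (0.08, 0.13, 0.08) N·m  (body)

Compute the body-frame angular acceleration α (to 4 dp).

gyro term ω×Iω = (-0.0150, 0.0825, -0.0600)
α = I⁻¹(τ − ω×Iω) = (2.3750, 0.2969, 0.9333)

α = (2.3750, 0.2969, 0.9333)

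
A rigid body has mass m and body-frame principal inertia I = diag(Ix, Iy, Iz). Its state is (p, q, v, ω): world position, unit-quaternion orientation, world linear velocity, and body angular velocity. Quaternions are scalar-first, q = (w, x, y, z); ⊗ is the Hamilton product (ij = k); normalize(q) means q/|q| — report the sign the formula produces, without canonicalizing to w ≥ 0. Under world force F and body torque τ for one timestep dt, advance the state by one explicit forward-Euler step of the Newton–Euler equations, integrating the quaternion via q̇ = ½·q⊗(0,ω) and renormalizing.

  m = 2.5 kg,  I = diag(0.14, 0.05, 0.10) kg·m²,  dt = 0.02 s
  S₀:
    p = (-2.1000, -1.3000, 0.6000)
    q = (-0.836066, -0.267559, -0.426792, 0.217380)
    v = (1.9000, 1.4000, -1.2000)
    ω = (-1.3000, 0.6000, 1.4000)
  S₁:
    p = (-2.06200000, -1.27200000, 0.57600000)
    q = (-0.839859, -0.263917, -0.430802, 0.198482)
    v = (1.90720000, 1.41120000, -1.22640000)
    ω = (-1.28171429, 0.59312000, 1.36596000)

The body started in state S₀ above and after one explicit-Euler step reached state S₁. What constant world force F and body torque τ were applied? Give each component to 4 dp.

rate change Δω = (0.01828571, -0.00688000, -0.03404000)
ω₀×(Iω₀) = (0.0420, -0.0728, 0.0702)
I·α + gyro = (0.1700, -0.0900, -0.1000)
velocity change Δv = (0.00720000, 0.01120000, -0.02640000)
m·(v₁−v₀)/dt = (0.9000, 1.4000, -3.3000)

F = (0.9000, 1.4000, -3.3000)
τ = (0.1700, -0.0900, -0.1000)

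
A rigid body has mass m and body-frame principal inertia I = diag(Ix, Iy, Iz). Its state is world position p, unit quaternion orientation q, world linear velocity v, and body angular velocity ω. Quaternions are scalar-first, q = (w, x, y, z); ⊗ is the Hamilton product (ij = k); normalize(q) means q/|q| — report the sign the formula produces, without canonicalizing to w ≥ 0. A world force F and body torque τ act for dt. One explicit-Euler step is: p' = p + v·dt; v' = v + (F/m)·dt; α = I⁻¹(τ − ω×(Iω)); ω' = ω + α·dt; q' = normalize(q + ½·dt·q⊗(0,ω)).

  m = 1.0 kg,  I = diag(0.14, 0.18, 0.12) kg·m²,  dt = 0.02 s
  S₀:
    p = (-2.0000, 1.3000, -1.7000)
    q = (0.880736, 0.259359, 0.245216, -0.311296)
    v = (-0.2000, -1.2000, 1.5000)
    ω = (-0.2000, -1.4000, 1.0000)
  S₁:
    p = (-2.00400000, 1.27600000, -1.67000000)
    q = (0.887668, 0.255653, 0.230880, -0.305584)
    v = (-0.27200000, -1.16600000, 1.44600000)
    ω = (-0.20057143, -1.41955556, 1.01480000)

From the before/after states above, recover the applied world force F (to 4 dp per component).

velocity change Δv = (-0.07200000, 0.03400000, -0.05400000)
m·(v₁−v₀)/dt = (-3.6000, 1.7000, -2.7000)

F = (-3.6000, 1.7000, -2.7000)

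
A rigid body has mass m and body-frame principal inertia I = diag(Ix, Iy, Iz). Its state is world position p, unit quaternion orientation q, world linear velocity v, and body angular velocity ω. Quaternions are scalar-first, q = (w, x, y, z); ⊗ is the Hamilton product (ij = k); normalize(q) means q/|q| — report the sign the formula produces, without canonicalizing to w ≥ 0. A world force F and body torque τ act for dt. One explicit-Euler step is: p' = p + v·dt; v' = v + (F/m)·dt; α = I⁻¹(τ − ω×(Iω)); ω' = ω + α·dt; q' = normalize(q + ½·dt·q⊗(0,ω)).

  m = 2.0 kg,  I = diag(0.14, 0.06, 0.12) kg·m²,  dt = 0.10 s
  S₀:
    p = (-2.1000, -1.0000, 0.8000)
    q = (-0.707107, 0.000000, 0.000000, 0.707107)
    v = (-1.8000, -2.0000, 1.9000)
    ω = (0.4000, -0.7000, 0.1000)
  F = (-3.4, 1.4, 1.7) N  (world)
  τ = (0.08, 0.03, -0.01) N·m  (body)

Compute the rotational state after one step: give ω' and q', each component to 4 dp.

ω' = (0.4601, -0.6513, 0.0730)
q' = (-0.7101, 0.0106, 0.0389, 0.7030)

(τ − ω×Iω)/I = (0.6014, 0.4867, -0.2700)
ω + α·dt = (0.4601, -0.6513, 0.0730)
Hamilton product q⊗(0,ω) = (-0.0707107, 0.2121321, 0.7778177, -0.0707107)
q' = normalize(q + ½dt·q⊗(0,ω)) = (-0.7101, 0.0106, 0.0389, 0.7030)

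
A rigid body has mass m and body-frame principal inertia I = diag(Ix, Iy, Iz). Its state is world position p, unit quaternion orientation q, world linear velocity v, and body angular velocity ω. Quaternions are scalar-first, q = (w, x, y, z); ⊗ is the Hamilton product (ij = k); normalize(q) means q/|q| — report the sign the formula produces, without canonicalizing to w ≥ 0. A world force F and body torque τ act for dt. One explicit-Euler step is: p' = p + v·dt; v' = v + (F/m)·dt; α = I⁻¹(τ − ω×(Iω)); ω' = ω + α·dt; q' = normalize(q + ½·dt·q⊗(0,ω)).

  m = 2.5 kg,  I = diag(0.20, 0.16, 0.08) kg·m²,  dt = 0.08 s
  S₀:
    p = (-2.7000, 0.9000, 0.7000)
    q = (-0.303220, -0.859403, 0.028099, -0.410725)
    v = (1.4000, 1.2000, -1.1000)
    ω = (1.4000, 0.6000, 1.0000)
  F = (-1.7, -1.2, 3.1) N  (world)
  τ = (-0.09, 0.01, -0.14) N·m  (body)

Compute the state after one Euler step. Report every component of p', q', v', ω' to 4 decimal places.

new position p' = (-2.5880, 0.9960, 0.6120)
new velocity v' = (1.3456, 1.1616, -1.0008)
(τ − ω×Iω)/I = (-0.2100, -0.9875, -1.3300)
ω' = ω + α·dt = (1.3832, 0.5210, 0.8936)
Hamilton product q⊗(0,ω) = (1.5970298, -0.1499740, 0.1024560, -0.8582004)
q' = normalize(q + ½dt·q⊗(0,ω)) = (-0.2387, -0.8631, 0.0321, -0.4439)

p' = (-2.5880, 0.9960, 0.6120)
q' = (-0.2387, -0.8631, 0.0321, -0.4439)
v' = (1.3456, 1.1616, -1.0008)
ω' = (1.3832, 0.5210, 0.8936)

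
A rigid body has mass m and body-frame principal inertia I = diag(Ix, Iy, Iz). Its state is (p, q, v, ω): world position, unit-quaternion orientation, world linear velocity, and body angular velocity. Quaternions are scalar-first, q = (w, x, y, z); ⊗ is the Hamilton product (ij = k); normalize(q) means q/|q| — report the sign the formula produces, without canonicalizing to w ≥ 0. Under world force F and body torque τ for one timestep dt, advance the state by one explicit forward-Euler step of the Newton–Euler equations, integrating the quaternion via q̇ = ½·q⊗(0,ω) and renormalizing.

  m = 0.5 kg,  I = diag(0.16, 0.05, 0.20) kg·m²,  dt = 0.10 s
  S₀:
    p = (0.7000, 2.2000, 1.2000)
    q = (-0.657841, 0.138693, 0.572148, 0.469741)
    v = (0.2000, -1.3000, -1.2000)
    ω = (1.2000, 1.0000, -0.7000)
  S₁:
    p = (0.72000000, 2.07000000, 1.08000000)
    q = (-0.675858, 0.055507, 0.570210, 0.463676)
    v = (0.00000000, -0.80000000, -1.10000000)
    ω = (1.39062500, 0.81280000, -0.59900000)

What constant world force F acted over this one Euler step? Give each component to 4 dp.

v₁ − v₀ = (-0.20000000, 0.50000000, 0.10000000)
F = m·Δv/dt = (-1.0000, 2.5000, 0.5000)

F = (-1.0000, 2.5000, 0.5000)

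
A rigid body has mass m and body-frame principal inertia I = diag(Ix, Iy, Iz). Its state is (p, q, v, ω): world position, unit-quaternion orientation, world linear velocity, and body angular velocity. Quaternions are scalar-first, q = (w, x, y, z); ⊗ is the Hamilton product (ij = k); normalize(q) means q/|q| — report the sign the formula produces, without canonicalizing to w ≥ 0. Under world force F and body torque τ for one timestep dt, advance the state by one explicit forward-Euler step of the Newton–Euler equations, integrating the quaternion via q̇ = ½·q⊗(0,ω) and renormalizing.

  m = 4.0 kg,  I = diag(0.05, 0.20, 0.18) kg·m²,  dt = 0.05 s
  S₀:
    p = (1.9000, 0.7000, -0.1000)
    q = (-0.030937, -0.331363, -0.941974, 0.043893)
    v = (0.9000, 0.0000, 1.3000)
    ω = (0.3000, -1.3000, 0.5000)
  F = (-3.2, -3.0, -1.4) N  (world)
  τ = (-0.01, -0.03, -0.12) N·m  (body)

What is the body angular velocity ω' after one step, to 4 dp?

precession coupling ω×(Iω) = (0.0130, -0.0195, -0.0585)
(τ − ω×Iω)/I = (-0.4600, -0.0525, -0.3417)
new body rate ω' = (0.2770, -1.3026, 0.4829)

ω' = (0.2770, -1.3026, 0.4829)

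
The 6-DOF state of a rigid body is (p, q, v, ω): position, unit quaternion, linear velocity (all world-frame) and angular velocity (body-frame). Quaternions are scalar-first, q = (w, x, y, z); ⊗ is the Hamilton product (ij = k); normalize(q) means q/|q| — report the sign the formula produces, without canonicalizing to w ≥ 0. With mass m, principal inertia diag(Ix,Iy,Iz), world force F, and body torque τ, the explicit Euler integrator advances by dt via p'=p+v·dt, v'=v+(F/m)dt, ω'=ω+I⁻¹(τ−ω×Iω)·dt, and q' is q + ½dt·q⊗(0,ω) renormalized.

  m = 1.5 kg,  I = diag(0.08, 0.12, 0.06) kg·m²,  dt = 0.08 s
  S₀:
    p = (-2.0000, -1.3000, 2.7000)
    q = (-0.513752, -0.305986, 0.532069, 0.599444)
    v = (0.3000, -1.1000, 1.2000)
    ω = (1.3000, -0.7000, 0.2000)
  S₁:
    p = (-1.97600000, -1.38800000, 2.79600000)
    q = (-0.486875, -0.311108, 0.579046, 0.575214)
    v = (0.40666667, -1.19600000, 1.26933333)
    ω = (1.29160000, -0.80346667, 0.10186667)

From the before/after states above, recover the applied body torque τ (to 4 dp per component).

Δω = ω₁−ω₀ = (-0.00840000, -0.10346667, -0.09813333)
precession coupling = (0.0084, 0.0052, -0.0364)
applied torque τ = (0.0000, -0.1500, -0.1100)

τ = (0.0000, -0.1500, -0.1100)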